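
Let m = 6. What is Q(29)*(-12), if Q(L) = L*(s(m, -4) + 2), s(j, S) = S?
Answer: 696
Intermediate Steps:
Q(L) = -2*L (Q(L) = L*(-4 + 2) = L*(-2) = -2*L)
Q(29)*(-12) = -2*29*(-12) = -58*(-12) = 696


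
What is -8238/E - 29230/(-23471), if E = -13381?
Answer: 584480728/314065451 ≈ 1.8610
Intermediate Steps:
-8238/E - 29230/(-23471) = -8238/(-13381) - 29230/(-23471) = -8238*(-1/13381) - 29230*(-1/23471) = 8238/13381 + 29230/23471 = 584480728/314065451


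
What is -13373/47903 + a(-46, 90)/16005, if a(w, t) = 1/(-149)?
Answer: -31891242788/114236439735 ≈ -0.27917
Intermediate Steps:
a(w, t) = -1/149
-13373/47903 + a(-46, 90)/16005 = -13373/47903 - 1/149/16005 = -13373*1/47903 - 1/149*1/16005 = -13373/47903 - 1/2384745 = -31891242788/114236439735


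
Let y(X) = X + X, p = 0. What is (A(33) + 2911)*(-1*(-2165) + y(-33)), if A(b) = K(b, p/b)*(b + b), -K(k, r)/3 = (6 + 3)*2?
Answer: -1370647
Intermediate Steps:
y(X) = 2*X
K(k, r) = -54 (K(k, r) = -3*(6 + 3)*2 = -27*2 = -3*18 = -54)
A(b) = -108*b (A(b) = -54*(b + b) = -108*b)
(A(33) + 2911)*(-1*(-2165) + y(-33)) = (-108*33 + 2911)*(-1*(-2165) + 2*(-33)) = (-3564 + 2911)*(2165 - 66) = -653*2099 = -1370647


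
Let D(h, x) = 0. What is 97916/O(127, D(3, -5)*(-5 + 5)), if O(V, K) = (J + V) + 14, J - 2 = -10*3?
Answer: 97916/113 ≈ 866.51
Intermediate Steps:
J = -28 (J = 2 - 10*3 = 2 - 30 = -28)
O(V, K) = -14 + V (O(V, K) = (-28 + V) + 14 = -14 + V)
97916/O(127, D(3, -5)*(-5 + 5)) = 97916/(-14 + 127) = 97916/113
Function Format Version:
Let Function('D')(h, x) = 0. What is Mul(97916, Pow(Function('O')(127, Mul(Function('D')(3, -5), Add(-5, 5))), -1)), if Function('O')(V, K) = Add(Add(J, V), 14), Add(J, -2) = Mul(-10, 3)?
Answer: Rational(97916, 113) ≈ 866.51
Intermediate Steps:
J = -28 (J = Add(2, Mul(-10, 3)) = Add(2, -30) = -28)
Function('O')(V, K) = Add(-14, V) (Function('O')(V, K) = Add(Add(-28, V), 14) = Add(-14, V))
Mul(97916, Pow(Function('O')(127, Mul(Function('D')(3, -5), Add(-5, 5))), -1)) = Mul(97916, Pow(Add(-14, 127), -1)) = Mul(97916, Pow(113, -1)) = Mul(97916, Rational(1, 113)) = Rational(97916, 113)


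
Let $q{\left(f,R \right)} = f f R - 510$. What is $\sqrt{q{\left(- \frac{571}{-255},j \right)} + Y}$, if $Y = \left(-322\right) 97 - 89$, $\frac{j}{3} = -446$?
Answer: $\frac{i \sqrt{2506183683}}{255} \approx 196.32 i$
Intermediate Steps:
$j = -1338$ ($j = 3 \left(-446\right) = -1338$)
$q{\left(f,R \right)} = -510 + R f^{2}$ ($q{\left(f,R \right)} = f^{2} R - 510 = R f^{2} - 510 = -510 + R f^{2}$)
$Y = -31323$ ($Y = -31234 - 89 = -31323$)
$\sqrt{q{\left(- \frac{571}{-255},j \right)} + Y} = \sqrt{\left(-510 - 1338 \left(- \frac{571}{-255}\right)^{2}\right) - 31323} = \sqrt{\left(-510 - 1338 \left(\left(-571\right) \left(- \frac{1}{255}\right)\right)^{2}\right) - 31323} = \sqrt{\left(-510 - 1338 \left(\frac{571}{255}\right)^{2}\right) - 31323} = \sqrt{\left(-510 - \frac{145414286}{21675}\right) - 31323} = \sqrt{- \frac{156468536}{21675} - 31323} = \sqrt{- \frac{835394561}{21675}} = \frac{i \sqrt{2506183683}}{255}$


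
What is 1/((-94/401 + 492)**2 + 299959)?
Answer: 160801/87120758363 ≈ 1.8457e-6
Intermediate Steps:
1/((-94/401 + 492)**2 + 299959) = 1/((197198/401)**2 + 299959) = 1/(38887051204/160801 + 299959) = 1/(87120758363/160801) = 160801/87120758363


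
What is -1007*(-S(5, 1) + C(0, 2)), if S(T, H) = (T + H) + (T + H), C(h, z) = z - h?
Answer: 10070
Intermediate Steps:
S(T, H) = 2*H + 2*T (S(T, H) = (H + T) + (H + T) = 2*H + 2*T)
-1007*(-S(5, 1) + C(0, 2)) = -1007*(-(2*1 + 2*5) + (2 - 1*0)) = -1007*(-(2 + 10) + (2 + 0)) = -1007*(-1*12 + 2) = -1007*(-12 + 2) = -1007*(-10) = 10070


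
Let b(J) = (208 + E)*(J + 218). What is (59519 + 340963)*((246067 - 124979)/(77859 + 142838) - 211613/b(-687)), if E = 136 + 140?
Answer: 14855648693664069/25048668106 ≈ 5.9307e+5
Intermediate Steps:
E = 276
b(J) = 105512 + 484*J (b(J) = (208 + 276)*(J + 218) = 484*(218 + J) = 105512 + 484*J)
(59519 + 340963)*((246067 - 124979)/(77859 + 142838) - 211613/b(-687)) = (59519 + 340963)*((246067 - 124979)/(77859 + 142838) - 211613/(105512 + 484*(-687))) = 400482*(121088/220697 - 211613/(105512 - 332508)) = 400482*(121088*(1/220697) - 211613/(-226996)) = 400482*(121088/220697 - 211613*(-1/226996)) = 400482*(121088/220697 + 211613/226996) = 400482*(74188845909/50097336212) = 14855648693664069/25048668106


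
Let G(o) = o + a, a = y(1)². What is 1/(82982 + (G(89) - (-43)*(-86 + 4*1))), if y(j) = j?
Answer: 1/79546 ≈ 1.2571e-5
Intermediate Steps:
a = 1 (a = 1² = 1)
G(o) = 1 + o (G(o) = o + 1 = 1 + o)
1/(82982 + (G(89) - (-43)*(-86 + 4*1))) = 1/(82982 + ((1 + 89) - (-43)*(-86 + 4*1))) = 1/(82982 + (90 - (-43)*(-86 + 4))) = 1/(82982 + (90 - (-43)*(-82))) = 1/(82982 + (90 - 1*3526)) = 1/(82982 + (90 - 3526)) = 1/(82982 - 3436) = 1/79546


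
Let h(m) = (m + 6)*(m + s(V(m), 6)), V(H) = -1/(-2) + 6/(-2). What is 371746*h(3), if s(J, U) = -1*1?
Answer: 6691428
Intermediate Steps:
V(H) = -5/2 (V(H) = -1*(-½) + 6*(-½) = ½ - 3 = -5/2)
s(J, U) = -1
h(m) = (-1 + m)*(6 + m) (h(m) = (m + 6)*(m - 1) = (6 + m)*(-1 + m) = (-1 + m)*(6 + m))
371746*h(3) = 371746*(-6 + 3² + 5*3) = 371746*(-6 + 9 + 15) = 371746*18 = 6691428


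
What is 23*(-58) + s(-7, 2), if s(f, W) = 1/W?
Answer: -2667/2 ≈ -1333.5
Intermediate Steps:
23*(-58) + s(-7, 2) = 23*(-58) + 1/2 = -1334 + 1/2 = -2667/2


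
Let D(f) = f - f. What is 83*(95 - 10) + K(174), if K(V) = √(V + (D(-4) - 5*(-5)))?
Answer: 7055 + √199 ≈ 7069.1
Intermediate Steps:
D(f) = 0
K(V) = √(25 + V) (K(V) = √(V + (0 - 5*(-5))) = √(V + (0 + 25)) = √(V + 25) = √(25 + V))
83*(95 - 10) + K(174) = 83*(95 - 10) + √(25 + 174) = 83*85 + √199 = 7055 + √199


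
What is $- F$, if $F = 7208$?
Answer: $-7208$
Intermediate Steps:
$- F = \left(-1\right) 7208 = -7208$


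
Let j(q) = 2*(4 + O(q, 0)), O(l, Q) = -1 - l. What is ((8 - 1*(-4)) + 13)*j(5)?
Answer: -100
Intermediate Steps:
j(q) = 6 - 2*q (j(q) = 2*(4 + (-1 - q)) = 2*(3 - q) = 6 - 2*q)
((8 - 1*(-4)) + 13)*j(5) = ((8 - 1*(-4)) + 13)*(6 - 2*5) = ((8 + 4) + 13)*(6 - 10) = (12 + 13)*(-4) = 25*(-4) = -100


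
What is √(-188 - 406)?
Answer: 3*I*√66 ≈ 24.372*I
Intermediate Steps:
√(-188 - 406) = √(-594) = 3*I*√66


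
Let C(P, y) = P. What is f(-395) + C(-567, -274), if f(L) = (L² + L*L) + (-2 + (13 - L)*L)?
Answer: 150321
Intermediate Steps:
f(L) = -2 + 2*L² + L*(13 - L) (f(L) = (L² + L²) + (-2 + L*(13 - L)) = 2*L² + (-2 + L*(13 - L)) = -2 + 2*L² + L*(13 - L))
f(-395) + C(-567, -274) = (-2 + (-395)² + 13*(-395)) - 567 = (-2 + 156025 - 5135) - 567 = 150888 - 567 = 150321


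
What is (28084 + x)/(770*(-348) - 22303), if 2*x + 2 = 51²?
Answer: -3093/30554 ≈ -0.10123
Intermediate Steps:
x = 2599/2 (x = -1 + (½)*51² = -1 + (½)*2601 = -1 + 2601/2 = 2599/2 ≈ 1299.5)
(28084 + x)/(770*(-348) - 22303) = (28084 + 2599/2)/(770*(-348) - 22303) = 58767/(2*(-267960 - 22303)) = (58767/2)/(-290263) = (58767/2)*(-1/290263) = -3093/30554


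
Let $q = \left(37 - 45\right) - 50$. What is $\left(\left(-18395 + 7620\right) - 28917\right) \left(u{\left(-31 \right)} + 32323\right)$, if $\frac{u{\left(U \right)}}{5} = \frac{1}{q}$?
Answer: $- \frac{37205871734}{29} \approx -1.283 \cdot 10^{9}$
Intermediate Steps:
$q = -58$ ($q = -8 - 50 = -58$)
$u{\left(U \right)} = - \frac{5}{58}$ ($u{\left(U \right)} = \frac{5}{-58} = 5 \left(- \frac{1}{58}\right) = - \frac{5}{58}$)
$\left(\left(-18395 + 7620\right) - 28917\right) \left(u{\left(-31 \right)} + 32323\right) = \left(\left(-18395 + 7620\right) - 28917\right) \left(- \frac{5}{58} + 32323\right) = \left(-10775 - 28917\right) \frac{1874729}{58} = \left(-39692\right) \frac{1874729}{58} = - \frac{37205871734}{29}$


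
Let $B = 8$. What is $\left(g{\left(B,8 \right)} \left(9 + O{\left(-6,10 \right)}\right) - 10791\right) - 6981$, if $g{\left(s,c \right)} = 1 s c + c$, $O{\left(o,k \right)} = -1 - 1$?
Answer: $-17268$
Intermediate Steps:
$O{\left(o,k \right)} = -2$
$g{\left(s,c \right)} = c + c s$ ($g{\left(s,c \right)} = s c + c = c s + c = c + c s$)
$\left(g{\left(B,8 \right)} \left(9 + O{\left(-6,10 \right)}\right) - 10791\right) - 6981 = \left(8 \left(1 + 8\right) \left(9 - 2\right) - 10791\right) - 6981 = \left(8 \cdot 9 \cdot 7 - 10791\right) - 6981 = \left(72 \cdot 7 - 10791\right) - 6981 = \left(504 - 10791\right) - 6981 = -10287 - 6981 = -17268$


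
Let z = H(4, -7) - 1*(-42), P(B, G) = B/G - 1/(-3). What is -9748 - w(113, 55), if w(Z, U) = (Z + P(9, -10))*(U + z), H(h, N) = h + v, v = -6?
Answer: -122575/6 ≈ -20429.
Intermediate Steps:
H(h, N) = -6 + h (H(h, N) = h - 6 = -6 + h)
P(B, G) = 1/3 + B/G (P(B, G) = B/G - 1*(-1/3) = B/G + 1/3 = 1/3 + B/G)
z = 40 (z = (-6 + 4) - 1*(-42) = -2 + 42 = 40)
w(Z, U) = (40 + U)*(-17/30 + Z) (w(Z, U) = (Z + (9 + (1/3)*(-10))/(-10))*(U + 40) = (Z - (9 - 10/3)/10)*(40 + U) = (Z - 1/10*17/3)*(40 + U) = (Z - 17/30)*(40 + U) = (-17/30 + Z)*(40 + U) = (40 + U)*(-17/30 + Z))
-9748 - w(113, 55) = -9748 - (-68/3 + 40*113 - 17/30*55 + 55*113) = -9748 - (-68/3 + 4520 - 187/6 + 6215) = -9748 - 1*64087/6 = -9748 - 64087/6 = -122575/6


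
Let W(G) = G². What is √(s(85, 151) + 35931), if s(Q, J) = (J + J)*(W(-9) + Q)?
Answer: √86063 ≈ 293.36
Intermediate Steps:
s(Q, J) = 2*J*(81 + Q) (s(Q, J) = (J + J)*((-9)² + Q) = (2*J)*(81 + Q) = 2*J*(81 + Q))
√(s(85, 151) + 35931) = √(2*151*(81 + 85) + 35931) = √(2*151*166 + 35931) = √(50132 + 35931) = √86063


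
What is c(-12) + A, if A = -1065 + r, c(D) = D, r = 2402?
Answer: 1325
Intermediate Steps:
A = 1337 (A = -1065 + 2402 = 1337)
c(-12) + A = -12 + 1337 = 1325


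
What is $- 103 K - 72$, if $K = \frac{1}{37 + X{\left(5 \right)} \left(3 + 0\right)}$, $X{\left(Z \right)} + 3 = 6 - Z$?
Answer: $- \frac{2335}{31} \approx -75.323$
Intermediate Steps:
$X{\left(Z \right)} = 3 - Z$ ($X{\left(Z \right)} = -3 - \left(-6 + Z\right) = 3 - Z$)
$K = \frac{1}{31}$ ($K = \frac{1}{37 + \left(3 - 5\right) \left(3 + 0\right)} = \frac{1}{37 + \left(3 - 5\right) 3} = \frac{1}{37 - 6} = \frac{1}{31} \approx 0.032258$)
$- 103 K - 72 = \left(-103\right) \frac{1}{31} - 72 = - \frac{103}{31} - 72 = - \frac{2335}{31}$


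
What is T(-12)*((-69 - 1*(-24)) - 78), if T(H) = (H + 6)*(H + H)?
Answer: -17712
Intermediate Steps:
T(H) = 2*H*(6 + H) (T(H) = (6 + H)*(2*H) = 2*H*(6 + H))
T(-12)*((-69 - 1*(-24)) - 78) = (2*(-12)*(6 - 12))*((-69 - 1*(-24)) - 78) = (2*(-12)*(-6))*((-69 + 24) - 78) = 144*(-45 - 78) = 144*(-123) = -17712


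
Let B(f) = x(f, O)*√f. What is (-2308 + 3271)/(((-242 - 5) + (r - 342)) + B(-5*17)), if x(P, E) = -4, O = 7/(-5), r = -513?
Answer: -530613/607882 + 963*I*√85/303941 ≈ -0.87289 + 0.029211*I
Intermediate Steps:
O = -7/5 (O = 7*(-⅕) = -7/5 ≈ -1.4000)
B(f) = -4*√f
(-2308 + 3271)/(((-242 - 5) + (r - 342)) + B(-5*17)) = (-2308 + 3271)/(((-242 - 5) + (-513 - 342)) - 4*I*√85) = 963/((-247 - 855) - 4*I*√85) = 963/(-1102 - 4*I*√85)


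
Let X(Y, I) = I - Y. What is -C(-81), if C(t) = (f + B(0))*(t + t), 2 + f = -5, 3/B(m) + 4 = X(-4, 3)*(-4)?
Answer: -18387/16 ≈ -1149.2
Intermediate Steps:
B(m) = -3/32 (B(m) = 3/(-4 + (3 - 1*(-4))*(-4)) = 3/(-4 + (3 + 4)*(-4)) = 3/(-4 + 7*(-4)) = 3/(-4 - 28) = 3/(-32) = 3*(-1/32) = -3/32)
f = -7 (f = -2 - 5 = -7)
C(t) = -227*t/16 (C(t) = (-7 - 3/32)*(t + t) = -227*t/16)
-C(-81) = -(-227)*(-81)/16 = -1*18387/16 = -18387/16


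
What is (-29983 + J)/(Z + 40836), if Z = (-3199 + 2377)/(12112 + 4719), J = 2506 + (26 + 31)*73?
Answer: -65405266/114551649 ≈ -0.57097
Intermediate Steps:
J = 6667 (J = 2506 + 57*73 = 2506 + 4161 = 6667)
Z = -822/16831 ≈ -0.048838
(-29983 + J)/(Z + 40836) = (-29983 + 6667)/(-822/16831 + 40836) = -23316/687309894/16831 = -23316*16831/687309894 = -65405266/114551649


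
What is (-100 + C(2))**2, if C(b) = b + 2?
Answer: 9216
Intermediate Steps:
C(b) = 2 + b
(-100 + C(2))**2 = (-100 + (2 + 2))**2 = (-100 + 4)**2 = (-96)**2 = 9216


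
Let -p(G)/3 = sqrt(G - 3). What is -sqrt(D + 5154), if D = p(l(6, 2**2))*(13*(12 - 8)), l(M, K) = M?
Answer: -sqrt(5154 - 156*sqrt(3)) ≈ -69.884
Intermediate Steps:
p(G) = -3*sqrt(-3 + G) (p(G) = -3*sqrt(G - 3) = -3*sqrt(-3 + G))
D = -156*sqrt(3) (D = (-3*sqrt(-3 + 6))*(13*(12 - 8)) = (-3*sqrt(3))*(13*4) = -3*sqrt(3)*52 = -156*sqrt(3) ≈ -270.20)
-sqrt(D + 5154) = -sqrt(-156*sqrt(3) + 5154) = -sqrt(5154 - 156*sqrt(3))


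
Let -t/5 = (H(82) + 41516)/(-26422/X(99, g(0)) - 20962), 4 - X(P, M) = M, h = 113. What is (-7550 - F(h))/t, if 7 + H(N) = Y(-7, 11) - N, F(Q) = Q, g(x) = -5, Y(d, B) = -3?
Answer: -41203951/46602 ≈ -884.17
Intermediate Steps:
X(P, M) = 4 - M
H(N) = -10 - N (H(N) = -7 + (-3 - N) = -10 - N)
t = 46602/5377 (t = -5*((-10 - 1*82) + 41516)/(-26422/(4 - 1*(-5)) - 20962) = -5*((-10 - 82) + 41516)/(-26422/(4 + 5) - 20962) = -5*(-92 + 41516)/(-26422/9 - 20962) = -207120/(-26422*1/9 - 20962) = -207120/(-26422/9 - 20962) = -207120/(-215080/9) = -207120*(-9)/215080 = -5*(-46602/26885) = 46602/5377 ≈ 8.6669)
(-7550 - F(h))/t = (-7550 - 1*113)/(46602/5377) = (-7550 - 113)*(5377/46602) = -7663*5377/46602 = -41203951/46602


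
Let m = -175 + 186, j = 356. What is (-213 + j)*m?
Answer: 1573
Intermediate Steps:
m = 11
(-213 + j)*m = (-213 + 356)*11 = 143*11 = 1573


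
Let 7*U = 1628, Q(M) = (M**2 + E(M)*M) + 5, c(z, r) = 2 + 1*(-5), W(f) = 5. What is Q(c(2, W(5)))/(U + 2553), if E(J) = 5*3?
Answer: -7/629 ≈ -0.011129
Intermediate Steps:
E(J) = 15
c(z, r) = -3 (c(z, r) = 2 - 5 = -3)
Q(M) = 5 + M**2 + 15*M (Q(M) = (M**2 + 15*M) + 5 = 5 + M**2 + 15*M)
U = 1628/7 (U = (1/7)*1628 = 1628/7 ≈ 232.57)
Q(c(2, W(5)))/(U + 2553) = (5 + (-3)**2 + 15*(-3))/(1628/7 + 2553) = (5 + 9 - 45)/(19499/7) = -31*7/19499 = -7/629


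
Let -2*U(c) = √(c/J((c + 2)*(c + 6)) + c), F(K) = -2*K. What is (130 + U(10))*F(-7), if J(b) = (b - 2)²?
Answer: 1820 - 7*√361010/190 ≈ 1797.9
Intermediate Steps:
J(b) = (-2 + b)²
U(c) = -√(c + c/(-2 + (2 + c)*(6 + c))²)/2 (U(c) = -√(c/((-2 + (c + 2)*(c + 6))²) + c)/2 = -√(c/((-2 + (2 + c)*(6 + c))²) + c)/2 = -√(c/(-2 + (2 + c)*(6 + c))² + c)/2 = -√(c + c/(-2 + (2 + c)*(6 + c))²)/2)
(130 + U(10))*F(-7) = (130 - √(10 + 10/(10 + 10² + 8*10)²)/2)*(-2*(-7)) = (130 - √(10 + 10/(10 + 100 + 80)²)/2)*14 = (130 - √(10 + 10/190²)/2)*14 = (130 - √(10 + 10*(1/36100))/2)*14 = (130 - √(10 + 1/3610)/2)*14 = (130 - √361010/380)*14 = 1820 - 7*√361010/190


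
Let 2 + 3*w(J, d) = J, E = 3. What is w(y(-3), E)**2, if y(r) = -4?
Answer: 4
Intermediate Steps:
w(J, d) = -2/3 + J/3
w(y(-3), E)**2 = (-2/3 + (1/3)*(-4))**2 = (-2/3 - 4/3)**2 = (-2)**2 = 4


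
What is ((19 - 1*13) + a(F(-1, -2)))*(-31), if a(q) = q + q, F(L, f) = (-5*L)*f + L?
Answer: 496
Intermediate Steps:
F(L, f) = L - 5*L*f (F(L, f) = -5*L*f + L = L - 5*L*f)
a(q) = 2*q
((19 - 1*13) + a(F(-1, -2)))*(-31) = ((19 - 1*13) + 2*(-(1 - 5*(-2))))*(-31) = ((19 - 13) + 2*(-(1 + 10)))*(-31) = (6 + 2*(-1*11))*(-31) = (6 + 2*(-11))*(-31) = (6 - 22)*(-31) = -16*(-31) = 496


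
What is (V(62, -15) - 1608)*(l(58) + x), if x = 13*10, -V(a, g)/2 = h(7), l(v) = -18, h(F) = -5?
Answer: -178976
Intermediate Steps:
V(a, g) = 10 (V(a, g) = -2*(-5) = 10)
x = 130
(V(62, -15) - 1608)*(l(58) + x) = (10 - 1608)*(-18 + 130) = -1598*112 = -178976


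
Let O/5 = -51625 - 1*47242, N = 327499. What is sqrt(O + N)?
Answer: 2*I*sqrt(41709) ≈ 408.46*I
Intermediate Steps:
O = -494335 (O = 5*(-51625 - 1*47242) = 5*(-51625 - 47242) = 5*(-98867) = -494335)
sqrt(O + N) = sqrt(-494335 + 327499) = sqrt(-166836) = 2*I*sqrt(41709)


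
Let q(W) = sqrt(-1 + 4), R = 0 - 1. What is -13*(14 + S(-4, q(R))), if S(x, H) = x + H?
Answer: -130 - 13*sqrt(3) ≈ -152.52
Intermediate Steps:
R = -1
q(W) = sqrt(3)
S(x, H) = H + x
-13*(14 + S(-4, q(R))) = -13*(14 + (sqrt(3) - 4)) = -13*(14 + (-4 + sqrt(3))) = -13*(10 + sqrt(3)) = -130 - 13*sqrt(3)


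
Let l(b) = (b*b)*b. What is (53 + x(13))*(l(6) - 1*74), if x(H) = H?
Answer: 9372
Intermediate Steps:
l(b) = b³ (l(b) = b²*b = b³)
(53 + x(13))*(l(6) - 1*74) = (53 + 13)*(6³ - 1*74) = 66*(216 - 74) = 66*142 = 9372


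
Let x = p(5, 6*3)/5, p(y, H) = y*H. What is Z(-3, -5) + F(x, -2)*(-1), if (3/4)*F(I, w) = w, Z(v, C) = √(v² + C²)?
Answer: 8/3 + √34 ≈ 8.4976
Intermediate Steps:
p(y, H) = H*y
Z(v, C) = √(C² + v²)
x = 18 (x = ((6*3)*5)/5 = (18*5)*(⅕) = 90*(⅕) = 18)
F(I, w) = 4*w/3
Z(-3, -5) + F(x, -2)*(-1) = √((-5)² + (-3)²) + ((4/3)*(-2))*(-1) = √(25 + 9) - 8/3*(-1) = √34 + 8/3 = 8/3 + √34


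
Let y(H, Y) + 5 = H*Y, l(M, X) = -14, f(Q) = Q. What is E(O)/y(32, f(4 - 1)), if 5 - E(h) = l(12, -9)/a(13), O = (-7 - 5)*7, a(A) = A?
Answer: 79/1183 ≈ 0.066779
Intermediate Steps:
y(H, Y) = -5 + H*Y
O = -84 (O = -12*7 = -84)
E(h) = 79/13 (E(h) = 5 - (-14)/13 = 5 - 1*(-14/13) = 5 + 14/13 = 79/13)
E(O)/y(32, f(4 - 1)) = 79/(13*(-5 + 32*(4 - 1))) = 79/(13*(-5 + 32*3)) = 79/(13*(-5 + 96)) = (79/13)/91 = (79/13)*(1/91) = 79/1183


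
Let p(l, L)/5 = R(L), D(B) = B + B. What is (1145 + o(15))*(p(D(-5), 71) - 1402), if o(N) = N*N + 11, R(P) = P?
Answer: -1445907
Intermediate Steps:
D(B) = 2*B
p(l, L) = 5*L
o(N) = 11 + N² (o(N) = N² + 11 = 11 + N²)
(1145 + o(15))*(p(D(-5), 71) - 1402) = (1145 + (11 + 15²))*(5*71 - 1402) = (1145 + (11 + 225))*(355 - 1402) = (1145 + 236)*(-1047) = 1381*(-1047) = -1445907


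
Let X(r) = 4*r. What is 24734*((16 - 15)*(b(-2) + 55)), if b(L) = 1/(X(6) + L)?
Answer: 14976437/11 ≈ 1.3615e+6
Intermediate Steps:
b(L) = 1/(24 + L) (b(L) = 1/(4*6 + L) = 1/(24 + L))
24734*((16 - 15)*(b(-2) + 55)) = 24734*((16 - 15)*(1/(24 - 2) + 55)) = 24734*(1*(1/22 + 55)) = 24734*(1*(1211/22)) = 24734*(1211/22) = 14976437/11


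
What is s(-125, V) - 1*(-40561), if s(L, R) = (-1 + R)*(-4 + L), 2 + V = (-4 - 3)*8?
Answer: 48172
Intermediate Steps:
V = -58 (V = -2 + (-4 - 3)*8 = -2 - 7*8 = -2 - 56 = -58)
s(-125, V) - 1*(-40561) = (4 - 1*(-125) - 4*(-58) - 125*(-58)) - 1*(-40561) = (4 + 125 + 232 + 7250) + 40561 = 7611 + 40561 = 48172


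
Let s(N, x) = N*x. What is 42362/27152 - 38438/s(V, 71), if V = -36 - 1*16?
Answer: 150008635/12530648 ≈ 11.971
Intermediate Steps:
V = -52 (V = -36 - 16 = -52)
42362/27152 - 38438/s(V, 71) = 42362/27152 - 38438/((-52*71)) = 42362*(1/27152) - 38438/(-3692) = 21181/13576 - 38438*(-1/3692) = 21181/13576 + 19219/1846 = 150008635/12530648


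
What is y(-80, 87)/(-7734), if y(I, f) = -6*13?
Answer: 13/1289 ≈ 0.010085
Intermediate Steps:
y(I, f) = -78
y(-80, 87)/(-7734) = -78/(-7734) = -78*(-1/7734) = 13/1289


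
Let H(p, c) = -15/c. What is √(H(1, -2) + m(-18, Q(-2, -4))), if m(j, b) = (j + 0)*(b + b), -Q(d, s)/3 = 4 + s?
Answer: √30/2 ≈ 2.7386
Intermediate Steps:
Q(d, s) = -12 - 3*s (Q(d, s) = -3*(4 + s) = -12 - 3*s)
m(j, b) = 2*b*j (m(j, b) = j*(2*b) = 2*b*j)
√(H(1, -2) + m(-18, Q(-2, -4))) = √(-15/(-2) + 2*(-12 - 3*(-4))*(-18)) = √(-15*(-½) + 2*(-12 + 12)*(-18)) = √(15/2 + 2*0*(-18)) = √(15/2 + 0) = √(15/2) = √30/2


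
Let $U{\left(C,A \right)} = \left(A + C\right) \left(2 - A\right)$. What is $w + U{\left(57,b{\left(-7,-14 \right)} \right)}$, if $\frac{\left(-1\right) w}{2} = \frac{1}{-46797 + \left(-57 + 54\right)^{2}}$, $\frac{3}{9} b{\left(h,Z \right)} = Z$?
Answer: $\frac{15440041}{23394} \approx 660.0$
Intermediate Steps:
$b{\left(h,Z \right)} = 3 Z$
$U{\left(C,A \right)} = \left(2 - A\right) \left(A + C\right)$
$w = \frac{1}{23394}$ ($w = - \frac{2}{-46797 + \left(-57 + 54\right)^{2}} = - \frac{2}{-46797 + \left(-3\right)^{2}} = - \frac{2}{-46797 + 9} = - \frac{2}{-46788} = \left(-2\right) \left(- \frac{1}{46788}\right) = \frac{1}{23394} \approx 4.2746 \cdot 10^{-5}$)
$w + U{\left(57,b{\left(-7,-14 \right)} \right)} = \frac{1}{23394} - \left(-114 + \left(3 \left(-14\right)\right)^{2} + 3 \left(-14\right) 57 - 6 \left(-14\right)\right) = \frac{1}{23394} + \left(- \left(-42\right)^{2} + 2 \left(-42\right) + 114 - \left(-42\right) 57\right) = \frac{1}{23394} + \left(\left(-1\right) 1764 - 84 + 114 + 2394\right) = \frac{1}{23394} + \left(-1764 - 84 + 114 + 2394\right) = \frac{1}{23394} + 660 = \frac{15440041}{23394}$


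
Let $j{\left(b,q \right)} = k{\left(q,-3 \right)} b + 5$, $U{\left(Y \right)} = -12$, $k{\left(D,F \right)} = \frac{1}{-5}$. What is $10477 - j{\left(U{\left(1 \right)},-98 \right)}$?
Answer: $\frac{52348}{5} \approx 10470.0$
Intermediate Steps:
$k{\left(D,F \right)} = - \frac{1}{5}$
$j{\left(b,q \right)} = 5 - \frac{b}{5}$ ($j{\left(b,q \right)} = - \frac{b}{5} + 5 = 5 - \frac{b}{5}$)
$10477 - j{\left(U{\left(1 \right)},-98 \right)} = 10477 - \left(5 - - \frac{12}{5}\right) = 10477 - \left(5 + \frac{12}{5}\right) = 10477 - \frac{37}{5} = \frac{52348}{5}$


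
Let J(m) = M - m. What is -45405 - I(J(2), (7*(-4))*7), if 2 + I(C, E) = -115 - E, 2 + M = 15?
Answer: -45484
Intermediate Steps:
M = 13 (M = -2 + 15 = 13)
J(m) = 13 - m
I(C, E) = -117 - E (I(C, E) = -2 + (-115 - E) = -117 - E)
-45405 - I(J(2), (7*(-4))*7) = -45405 - (-117 - 7*(-4)*7) = -45405 - (-117 - (-28)*7) = -45405 - (-117 - 1*(-196)) = -45405 - (-117 + 196) = -45405 - 1*79 = -45405 - 79 = -45484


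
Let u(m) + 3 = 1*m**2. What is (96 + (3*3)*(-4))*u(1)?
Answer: -120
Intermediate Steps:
u(m) = -3 + m**2 (u(m) = -3 + 1*m**2 = -3 + m**2)
(96 + (3*3)*(-4))*u(1) = (96 + (3*3)*(-4))*(-3 + 1**2) = (96 + 9*(-4))*(-3 + 1) = (96 - 36)*(-2) = 60*(-2) = -120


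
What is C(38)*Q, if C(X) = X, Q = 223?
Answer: 8474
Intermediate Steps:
C(38)*Q = 38*223 = 8474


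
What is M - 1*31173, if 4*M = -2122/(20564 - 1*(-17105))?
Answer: -2348512535/75338 ≈ -31173.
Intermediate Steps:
M = -1061/75338 (M = (-2122/(20564 - 1*(-17105)))/4 = (-2122/(20564 + 17105))/4 = (-2122/37669)/4 = (-2122*1/37669)/4 = (¼)*(-2122/37669) = -1061/75338 ≈ -0.014083)
M - 1*31173 = -1061/75338 - 1*31173 = -1061/75338 - 31173 = -2348512535/75338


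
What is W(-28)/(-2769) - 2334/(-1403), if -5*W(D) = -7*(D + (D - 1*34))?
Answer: 2213208/1294969 ≈ 1.7091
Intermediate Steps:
W(D) = -238/5 + 14*D/5 (W(D) = -(-7)*(D + (D - 1*34))/5 = -(-7)*(D + (D - 34))/5 = -(-7)*(D + (-34 + D))/5 = -(-7)*(-34 + 2*D)/5 = -(238 - 14*D)/5 = -238/5 + 14*D/5)
W(-28)/(-2769) - 2334/(-1403) = (-238/5 + (14/5)*(-28))/(-2769) - 2334/(-1403) = (-238/5 - 392/5)*(-1/2769) - 2334*(-1/1403) = -126*(-1/2769) + 2334/1403 = 42/923 + 2334/1403 = 2213208/1294969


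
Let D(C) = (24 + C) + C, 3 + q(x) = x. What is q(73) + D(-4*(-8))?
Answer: 158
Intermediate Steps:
q(x) = -3 + x
D(C) = 24 + 2*C
q(73) + D(-4*(-8)) = (-3 + 73) + (24 + 2*(-4*(-8))) = 70 + (24 + 2*32) = 70 + (24 + 64) = 70 + 88 = 158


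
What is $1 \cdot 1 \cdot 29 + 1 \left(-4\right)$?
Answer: $25$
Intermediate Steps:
$1 \cdot 1 \cdot 29 + 1 \left(-4\right) = 1 \cdot 29 - 4 = 29 - 4 = 25$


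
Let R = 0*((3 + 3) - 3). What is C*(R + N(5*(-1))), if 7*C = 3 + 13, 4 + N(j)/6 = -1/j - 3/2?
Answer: -2544/35 ≈ -72.686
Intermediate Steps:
N(j) = -33 - 6/j (N(j) = -24 + 6*(-1/j - 3/2) = -24 + 6*(-3/2 - 1/j) = -24 + (-9 - 6/j) = -33 - 6/j)
C = 16/7 (C = (3 + 13)/7 = (⅐)*16 = 16/7 ≈ 2.2857)
R = 0 (R = 0*(6 - 3) = 0*3 = 0)
C*(R + N(5*(-1))) = 16*(0 + (-33 - 6/(5*(-1))))/7 = 16*(0 + (-33 - 6/(-5)))/7 = 16*(0 + (-33 - 6*(-⅕)))/7 = 16*(0 + (-33 + 6/5))/7 = 16*(0 - 159/5)/7 = (16/7)*(-159/5) = -2544/35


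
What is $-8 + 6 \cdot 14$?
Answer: $76$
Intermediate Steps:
$-8 + 6 \cdot 14 = -8 + 84 = 76$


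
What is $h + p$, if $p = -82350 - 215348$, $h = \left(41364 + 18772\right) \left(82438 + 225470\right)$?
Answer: $18516057790$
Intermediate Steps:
$h = 18516355488$ ($h = 60136 \cdot 307908 = 18516355488$)
$p = -297698$
$h + p = 18516355488 - 297698 = 18516057790$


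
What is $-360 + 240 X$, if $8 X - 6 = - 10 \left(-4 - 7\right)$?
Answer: $3120$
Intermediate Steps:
$X = \frac{29}{2}$ ($X = \frac{3}{4} + \frac{\left(-10\right) \left(-4 - 7\right)}{8} = \frac{3}{4} + \frac{\left(-10\right) \left(-11\right)}{8} = \frac{3}{4} + \frac{1}{8} \cdot 110 = \frac{3}{4} + \frac{55}{4} = \frac{29}{2} \approx 14.5$)
$-360 + 240 X = -360 + 240 \cdot \frac{29}{2} = -360 + 3480 = 3120$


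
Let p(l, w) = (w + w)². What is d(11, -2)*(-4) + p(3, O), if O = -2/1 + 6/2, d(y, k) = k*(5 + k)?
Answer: 28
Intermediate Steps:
O = 1 (O = -2*1 + 6*(½) = -2 + 3 = 1)
p(l, w) = 4*w² (p(l, w) = (2*w)² = 4*w²)
d(11, -2)*(-4) + p(3, O) = -2*(5 - 2)*(-4) + 4*1² = -2*3*(-4) + 4*1 = -6*(-4) + 4 = 24 + 4 = 28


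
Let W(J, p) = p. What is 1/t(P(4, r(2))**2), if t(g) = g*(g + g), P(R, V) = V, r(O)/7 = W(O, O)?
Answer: 1/76832 ≈ 1.3015e-5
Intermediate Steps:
r(O) = 7*O
t(g) = 2*g**2 (t(g) = g*(2*g) = 2*g**2)
1/t(P(4, r(2))**2) = 1/(2*((7*2)**2)**2) = 1/(2*(14**2)**2) = 1/(2*196**2) = 1/(2*38416) = 1/76832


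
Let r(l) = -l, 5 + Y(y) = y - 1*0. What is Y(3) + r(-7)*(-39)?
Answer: -275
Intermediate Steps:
Y(y) = -5 + y (Y(y) = -5 + (y - 1*0) = -5 + (y + 0) = -5 + y)
Y(3) + r(-7)*(-39) = (-5 + 3) - 1*(-7)*(-39) = -2 + 7*(-39) = -2 - 273 = -275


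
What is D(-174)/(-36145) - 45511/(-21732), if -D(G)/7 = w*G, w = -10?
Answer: 381938171/157100628 ≈ 2.4312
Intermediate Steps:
D(G) = 70*G (D(G) = -(-70)*G = 70*G)
D(-174)/(-36145) - 45511/(-21732) = (70*(-174))/(-36145) - 45511/(-21732) = -12180*(-1/36145) - 45511*(-1/21732) = 2436/7229 + 45511/21732 = 381938171/157100628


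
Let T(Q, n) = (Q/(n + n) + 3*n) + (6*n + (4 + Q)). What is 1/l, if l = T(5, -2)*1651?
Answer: -4/67691 ≈ -5.9092e-5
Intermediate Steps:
T(Q, n) = 4 + Q + 9*n + Q/(2*n) (T(Q, n) = (Q/((2*n)) + 3*n) + (4 + Q + 6*n) = ((1/(2*n))*Q + 3*n) + (4 + Q + 6*n) = (Q/(2*n) + 3*n) + (4 + Q + 6*n) = (3*n + Q/(2*n)) + (4 + Q + 6*n) = 4 + Q + 9*n + Q/(2*n))
l = -67691/4 (l = (4 + 5 + 9*(-2) + (1/2)*5/(-2))*1651 = (4 + 5 - 18 + (1/2)*5*(-1/2))*1651 = (4 + 5 - 18 - 5/4)*1651 = -41/4*1651 = -67691/4 ≈ -16923.)
1/l = 1/(-67691/4) = -4/67691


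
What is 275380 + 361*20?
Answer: 282600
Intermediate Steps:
275380 + 361*20 = 275380 + 7220 = 282600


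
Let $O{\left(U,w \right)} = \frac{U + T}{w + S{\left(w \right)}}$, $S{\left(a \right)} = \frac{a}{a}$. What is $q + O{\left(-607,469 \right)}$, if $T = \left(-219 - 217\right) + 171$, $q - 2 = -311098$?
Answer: $- \frac{73107996}{235} \approx -3.111 \cdot 10^{5}$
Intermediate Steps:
$q = -311096$ ($q = 2 - 311098 = -311096$)
$S{\left(a \right)} = 1$
$T = -265$ ($T = -436 + 171 = -265$)
$O{\left(U,w \right)} = \frac{-265 + U}{1 + w}$ ($O{\left(U,w \right)} = \frac{U - 265}{w + 1} = \frac{-265 + U}{1 + w}$)
$q + O{\left(-607,469 \right)} = -311096 + \frac{-265 - 607}{1 + 469} = -311096 + \frac{1}{470} \left(-872\right) = -311096 - \frac{436}{235} = - \frac{73107996}{235}$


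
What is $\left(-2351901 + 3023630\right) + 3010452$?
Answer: $3682181$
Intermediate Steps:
$\left(-2351901 + 3023630\right) + 3010452 = 671729 + 3010452 = 3682181$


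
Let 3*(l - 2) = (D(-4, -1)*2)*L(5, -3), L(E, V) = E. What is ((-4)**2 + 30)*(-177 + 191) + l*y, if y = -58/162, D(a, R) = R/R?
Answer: 156028/243 ≈ 642.09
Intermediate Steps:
D(a, R) = 1
l = 16/3 (l = 2 + ((1*2)*5)/3 = 2 + (2*5)/3 = 2 + (1/3)*10 = 2 + 10/3 = 16/3 ≈ 5.3333)
y = -29/81 (y = -58*1/162 = -29/81 ≈ -0.35802)
((-4)**2 + 30)*(-177 + 191) + l*y = ((-4)**2 + 30)*(-177 + 191) + (16/3)*(-29/81) = (16 + 30)*14 - 464/243 = 46*14 - 464/243 = 644 - 464/243 = 156028/243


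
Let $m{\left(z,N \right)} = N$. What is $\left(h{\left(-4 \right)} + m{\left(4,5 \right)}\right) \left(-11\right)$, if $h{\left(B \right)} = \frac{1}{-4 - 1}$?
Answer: $- \frac{264}{5} \approx -52.8$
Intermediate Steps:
$h{\left(B \right)} = - \frac{1}{5}$ ($h{\left(B \right)} = \frac{1}{-5} = - \frac{1}{5}$)
$\left(h{\left(-4 \right)} + m{\left(4,5 \right)}\right) \left(-11\right) = \left(- \frac{1}{5} + 5\right) \left(-11\right) = \frac{24}{5} \left(-11\right) = - \frac{264}{5}$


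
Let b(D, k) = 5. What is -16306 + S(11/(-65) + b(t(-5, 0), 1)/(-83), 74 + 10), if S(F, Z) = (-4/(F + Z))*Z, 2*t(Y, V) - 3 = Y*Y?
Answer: -3685589486/225971 ≈ -16310.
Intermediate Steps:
t(Y, V) = 3/2 + Y**2/2 (t(Y, V) = 3/2 + (Y*Y)/2 = 3/2 + Y**2/2)
S(F, Z) = -4*Z/(F + Z) (S(F, Z) = (-4/(F + Z))*Z = -4*Z/(F + Z))
-16306 + S(11/(-65) + b(t(-5, 0), 1)/(-83), 74 + 10) = -16306 - 4*(74 + 10)/((11/(-65) + 5/(-83)) + (74 + 10)) = -16306 - 4*84/((11*(-1/65) + 5*(-1/83)) + 84) = -16306 - 4*84/((-11/65 - 5/83) + 84) = -16306 - 4*84/(-1238/5395 + 84) = -16306 - 4*84/451942/5395 = -16306 - 4*84*5395/451942 = -16306 - 906360/225971 = -3685589486/225971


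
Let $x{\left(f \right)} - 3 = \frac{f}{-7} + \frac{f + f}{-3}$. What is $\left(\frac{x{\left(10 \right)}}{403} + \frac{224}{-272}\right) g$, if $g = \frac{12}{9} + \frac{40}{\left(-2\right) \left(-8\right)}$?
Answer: $- \frac{2766923}{863226} \approx -3.2053$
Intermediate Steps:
$x{\left(f \right)} = 3 - \frac{17 f}{21}$ ($x{\left(f \right)} = 3 + \left(\frac{f}{-7} + \frac{f + f}{-3}\right) = 3 + \left(f \left(- \frac{1}{7}\right) + 2 f \left(- \frac{1}{3}\right)\right) = 3 - \frac{17 f}{21}$)
$g = \frac{23}{6}$ ($g = 12 \cdot \frac{1}{9} + \frac{40}{16} = \frac{4}{3} + 40 \cdot \frac{1}{16} = \frac{4}{3} + \frac{5}{2} = \frac{23}{6} \approx 3.8333$)
$\left(\frac{x{\left(10 \right)}}{403} + \frac{224}{-272}\right) g = \left(\frac{3 - \frac{170}{21}}{403} + \frac{224}{-272}\right) \frac{23}{6} = \left(\left(3 - \frac{170}{21}\right) \frac{1}{403} + 224 \left(- \frac{1}{272}\right)\right) \frac{23}{6} = \left(\left(- \frac{107}{21}\right) \frac{1}{403} - \frac{14}{17}\right) \frac{23}{6} = \left(- \frac{107}{8463} - \frac{14}{17}\right) \frac{23}{6} = \left(- \frac{120301}{143871}\right) \frac{23}{6} = - \frac{2766923}{863226}$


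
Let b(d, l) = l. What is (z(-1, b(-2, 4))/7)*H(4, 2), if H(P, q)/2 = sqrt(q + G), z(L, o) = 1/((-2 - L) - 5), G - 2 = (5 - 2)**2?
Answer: -sqrt(13)/21 ≈ -0.17169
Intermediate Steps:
G = 11 (G = 2 + (5 - 2)**2 = 2 + 3**2 = 2 + 9 = 11)
z(L, o) = 1/(-7 - L)
H(P, q) = 2*sqrt(11 + q) (H(P, q) = 2*sqrt(q + 11) = 2*sqrt(11 + q))
(z(-1, b(-2, 4))/7)*H(4, 2) = (-1/(7 - 1)/7)*(2*sqrt(11 + 2)) = (-1/6*(1/7))*(2*sqrt(13)) = (-1*1/6*(1/7))*(2*sqrt(13)) = (-1/6*1/7)*(2*sqrt(13)) = -sqrt(13)/21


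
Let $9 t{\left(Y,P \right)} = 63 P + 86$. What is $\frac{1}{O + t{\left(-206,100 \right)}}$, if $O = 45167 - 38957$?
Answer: $\frac{9}{62276} \approx 0.00014452$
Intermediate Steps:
$O = 6210$
$t{\left(Y,P \right)} = \frac{86}{9} + 7 P$ ($t{\left(Y,P \right)} = \frac{63 P + 86}{9} = \frac{86 + 63 P}{9} = \frac{86}{9} + 7 P$)
$\frac{1}{O + t{\left(-206,100 \right)}} = \frac{1}{6210 + \left(\frac{86}{9} + 7 \cdot 100\right)} = \frac{1}{6210 + \left(\frac{86}{9} + 700\right)} = \frac{1}{6210 + \frac{6386}{9}} = \frac{1}{\frac{62276}{9}} = \frac{9}{62276}$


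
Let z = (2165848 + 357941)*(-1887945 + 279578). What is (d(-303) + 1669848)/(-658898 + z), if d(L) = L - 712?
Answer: -1668833/4059179601461 ≈ -4.1113e-7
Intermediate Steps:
d(L) = -712 + L
z = -4059178942563 (z = 2523789*(-1608367) = -4059178942563)
(d(-303) + 1669848)/(-658898 + z) = ((-712 - 303) + 1669848)/(-658898 - 4059178942563) = (-1015 + 1669848)/(-4059179601461) = 1668833*(-1/4059179601461) = -1668833/4059179601461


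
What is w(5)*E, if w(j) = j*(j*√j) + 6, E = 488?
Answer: 2928 + 12200*√5 ≈ 30208.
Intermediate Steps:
w(j) = 6 + j^(5/2) (w(j) = j*j^(3/2) + 6 = j^(5/2) + 6 = 6 + j^(5/2))
w(5)*E = (6 + 5^(5/2))*488 = (6 + 25*√5)*488 = 2928 + 12200*√5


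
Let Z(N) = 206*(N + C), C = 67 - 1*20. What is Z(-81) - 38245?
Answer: -45249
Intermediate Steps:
C = 47 (C = 67 - 20 = 47)
Z(N) = 9682 + 206*N (Z(N) = 206*(N + 47) = 206*(47 + N) = 9682 + 206*N)
Z(-81) - 38245 = (9682 + 206*(-81)) - 38245 = (9682 - 16686) - 38245 = -7004 - 38245 = -45249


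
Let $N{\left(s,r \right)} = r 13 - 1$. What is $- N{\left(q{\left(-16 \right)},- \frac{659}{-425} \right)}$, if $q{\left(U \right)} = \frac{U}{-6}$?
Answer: $- \frac{8142}{425} \approx -19.158$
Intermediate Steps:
$q{\left(U \right)} = - \frac{U}{6}$ ($q{\left(U \right)} = U \left(- \frac{1}{6}\right) = - \frac{U}{6}$)
$N{\left(s,r \right)} = -1 + 13 r$ ($N{\left(s,r \right)} = 13 r - 1 = -1 + 13 r$)
$- N{\left(q{\left(-16 \right)},- \frac{659}{-425} \right)} = - (-1 + 13 \left(- \frac{659}{-425}\right)) = - (-1 + 13 \left(\left(-659\right) \left(- \frac{1}{425}\right)\right)) = - (-1 + 13 \cdot \frac{659}{425}) = - (-1 + \frac{8567}{425}) = \left(-1\right) \frac{8142}{425} = - \frac{8142}{425}$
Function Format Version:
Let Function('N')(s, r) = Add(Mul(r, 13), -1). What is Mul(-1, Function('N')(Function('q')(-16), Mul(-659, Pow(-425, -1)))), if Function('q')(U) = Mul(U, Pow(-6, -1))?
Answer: Rational(-8142, 425) ≈ -19.158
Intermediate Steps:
Function('q')(U) = Mul(Rational(-1, 6), U) (Function('q')(U) = Mul(U, Rational(-1, 6)) = Mul(Rational(-1, 6), U))
Function('N')(s, r) = Add(-1, Mul(13, r)) (Function('N')(s, r) = Add(Mul(13, r), -1) = Add(-1, Mul(13, r)))
Mul(-1, Function('N')(Function('q')(-16), Mul(-659, Pow(-425, -1)))) = Mul(-1, Add(-1, Mul(13, Mul(-659, Pow(-425, -1))))) = Mul(-1, Add(-1, Mul(13, Mul(-659, Rational(-1, 425))))) = Mul(-1, Add(-1, Mul(13, Rational(659, 425)))) = Mul(-1, Add(-1, Rational(8567, 425))) = Mul(-1, Rational(8142, 425)) = Rational(-8142, 425)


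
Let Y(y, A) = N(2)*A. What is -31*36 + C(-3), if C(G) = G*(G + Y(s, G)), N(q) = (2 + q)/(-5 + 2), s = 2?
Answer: -1119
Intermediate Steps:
N(q) = -⅔ - q/3 (N(q) = (2 + q)/(-3) = (2 + q)*(-⅓) = -⅔ - q/3)
Y(y, A) = -4*A/3 (Y(y, A) = (-⅔ - ⅓*2)*A = (-⅔ - ⅔)*A = -4*A/3)
C(G) = -G²/3 (C(G) = G*(G - 4*G/3) = G*(-G/3) = -G²/3)
-31*36 + C(-3) = -31*36 - ⅓*(-3)² = -1116 - ⅓*9 = -1116 - 3 = -1119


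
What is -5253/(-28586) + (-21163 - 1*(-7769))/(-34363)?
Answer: 563389723/982300718 ≈ 0.57354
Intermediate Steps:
-5253/(-28586) + (-21163 - 1*(-7769))/(-34363) = -5253*(-1/28586) + (-21163 + 7769)*(-1/34363) = 5253/28586 - 13394*(-1/34363) = 5253/28586 + 13394/34363 = 563389723/982300718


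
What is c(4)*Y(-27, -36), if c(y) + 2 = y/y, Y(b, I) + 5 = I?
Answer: 41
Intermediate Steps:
Y(b, I) = -5 + I
c(y) = -1 (c(y) = -2 + y/y = -2 + 1 = -1)
c(4)*Y(-27, -36) = -(-5 - 36) = -1*(-41) = 41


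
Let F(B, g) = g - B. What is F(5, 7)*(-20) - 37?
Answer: -77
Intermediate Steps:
F(5, 7)*(-20) - 37 = (7 - 1*5)*(-20) - 37 = (7 - 5)*(-20) - 37 = 2*(-20) - 37 = -40 - 37 = -77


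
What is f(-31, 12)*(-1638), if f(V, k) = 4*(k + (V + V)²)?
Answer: -25264512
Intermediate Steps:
f(V, k) = 4*k + 16*V² (f(V, k) = 4*(k + (2*V)²) = 4*(k + 4*V²) = 4*k + 16*V²)
f(-31, 12)*(-1638) = (4*12 + 16*(-31)²)*(-1638) = (48 + 16*961)*(-1638) = (48 + 15376)*(-1638) = 15424*(-1638) = -25264512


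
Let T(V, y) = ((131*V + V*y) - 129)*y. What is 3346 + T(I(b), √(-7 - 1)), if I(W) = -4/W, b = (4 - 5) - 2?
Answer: 10006/3 + 274*I*√2/3 ≈ 3335.3 + 129.16*I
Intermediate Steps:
b = -3 (b = -1 - 2 = -3)
T(V, y) = y*(-129 + 131*V + V*y) (T(V, y) = (-129 + 131*V + V*y)*y = y*(-129 + 131*V + V*y))
3346 + T(I(b), √(-7 - 1)) = 3346 + √(-7 - 1)*(-129 + 131*(-4/(-3)) + (-4/(-3))*√(-7 - 1)) = 3346 + √(-8)*(-129 + 131*(-4*(-⅓)) + (-4*(-⅓))*√(-8)) = 3346 + (2*I*√2)*(-129 + 131*(4/3) + 4*(2*I*√2)/3) = 3346 + (2*I*√2)*(-129 + 524/3 + 8*I*√2/3) = 3346 + (2*I*√2)*(137/3 + 8*I*√2/3) = 3346 + 2*I*√2*(137/3 + 8*I*√2/3)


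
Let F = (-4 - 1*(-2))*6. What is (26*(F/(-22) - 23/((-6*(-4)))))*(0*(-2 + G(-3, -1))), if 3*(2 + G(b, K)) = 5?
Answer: 0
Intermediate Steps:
G(b, K) = -⅓ (G(b, K) = -2 + (⅓)*5 = -2 + 5/3 = -⅓)
F = -12 (F = (-4 + 2)*6 = -2*6 = -12)
(26*(F/(-22) - 23/((-6*(-4)))))*(0*(-2 + G(-3, -1))) = (26*(-12/(-22) - 23/((-6*(-4)))))*(0*(-2 - ⅓)) = (26*(-12*(-1/22) - 23/24))*(0*(-7/3)) = (26*(6/11 - 23*1/24))*0 = (26*(6/11 - 23/24))*0 = (26*(-109/264))*0 = -1417/132*0 = 0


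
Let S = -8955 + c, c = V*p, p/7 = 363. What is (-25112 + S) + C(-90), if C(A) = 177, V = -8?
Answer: -54218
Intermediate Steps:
p = 2541 (p = 7*363 = 2541)
c = -20328 (c = -8*2541 = -20328)
S = -29283 (S = -8955 - 20328 = -29283)
(-25112 + S) + C(-90) = (-25112 - 29283) + 177 = -54395 + 177 = -54218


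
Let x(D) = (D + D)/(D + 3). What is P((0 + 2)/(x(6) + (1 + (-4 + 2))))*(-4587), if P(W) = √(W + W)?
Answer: -9174*√3 ≈ -15890.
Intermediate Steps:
x(D) = 2*D/(3 + D) (x(D) = (2*D)/(3 + D) = 2*D/(3 + D))
P(W) = √2*√W (P(W) = √(2*W) = √2*√W)
P((0 + 2)/(x(6) + (1 + (-4 + 2))))*(-4587) = (√2*√((0 + 2)/(2*6/(3 + 6) + (1 + (-4 + 2)))))*(-4587) = (√2*√(2/(2*6/9 + (1 - 2))))*(-4587) = (√2*√(2/(2*6*(⅑) - 1)))*(-4587) = (√2*√(2/(4/3 - 1)))*(-4587) = (√2*√(2/(⅓)))*(-4587) = (√2*√(2*3))*(-4587) = (√2*√6)*(-4587) = (2*√3)*(-4587) = -9174*√3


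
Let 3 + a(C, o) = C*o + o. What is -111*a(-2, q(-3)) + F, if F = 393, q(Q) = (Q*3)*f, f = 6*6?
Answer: -35238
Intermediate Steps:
f = 36
q(Q) = 108*Q (q(Q) = (Q*3)*36 = (3*Q)*36 = 108*Q)
a(C, o) = -3 + o + C*o (a(C, o) = -3 + (C*o + o) = -3 + (o + C*o) = -3 + o + C*o)
-111*a(-2, q(-3)) + F = -111*(-3 + 108*(-3) - 216*(-3)) + 393 = -111*(-3 - 324 - 2*(-324)) + 393 = -111*(-3 - 324 + 648) + 393 = -111*321 + 393 = -35631 + 393 = -35238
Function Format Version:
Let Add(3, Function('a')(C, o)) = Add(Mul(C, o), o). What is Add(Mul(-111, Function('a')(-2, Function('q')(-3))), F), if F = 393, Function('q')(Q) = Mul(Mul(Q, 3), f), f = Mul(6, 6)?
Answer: -35238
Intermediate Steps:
f = 36
Function('q')(Q) = Mul(108, Q) (Function('q')(Q) = Mul(Mul(Q, 3), 36) = Mul(Mul(3, Q), 36) = Mul(108, Q))
Function('a')(C, o) = Add(-3, o, Mul(C, o)) (Function('a')(C, o) = Add(-3, Add(Mul(C, o), o)) = Add(-3, Add(o, Mul(C, o))) = Add(-3, o, Mul(C, o)))
Add(Mul(-111, Function('a')(-2, Function('q')(-3))), F) = Add(Mul(-111, Add(-3, Mul(108, -3), Mul(-2, Mul(108, -3)))), 393) = Add(Mul(-111, Add(-3, -324, Mul(-2, -324))), 393) = Add(Mul(-111, Add(-3, -324, 648)), 393) = Add(Mul(-111, 321), 393) = Add(-35631, 393) = -35238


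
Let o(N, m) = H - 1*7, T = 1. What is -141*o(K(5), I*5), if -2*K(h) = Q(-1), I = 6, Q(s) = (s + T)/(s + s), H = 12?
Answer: -705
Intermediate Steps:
Q(s) = (1 + s)/(2*s) (Q(s) = (s + 1)/(s + s) = (1 + s)/((2*s)) = (1 + s)*(1/(2*s)) = (1 + s)/(2*s))
K(h) = 0 (K(h) = -(1 - 1)/(4*(-1)) = -(-1)*0/4 = -½*0 = 0)
o(N, m) = 5 (o(N, m) = 12 - 1*7 = 12 - 7 = 5)
-141*o(K(5), I*5) = -141*5 = -705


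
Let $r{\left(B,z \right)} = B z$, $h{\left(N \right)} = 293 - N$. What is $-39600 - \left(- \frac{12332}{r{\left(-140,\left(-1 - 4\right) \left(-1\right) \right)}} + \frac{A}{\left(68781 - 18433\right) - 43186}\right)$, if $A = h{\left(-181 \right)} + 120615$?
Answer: $- \frac{49675931021}{1253350} \approx -39635.0$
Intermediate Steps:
$A = 121089$ ($A = \left(293 - -181\right) + 120615 = \left(293 + 181\right) + 120615 = 474 + 120615 = 121089$)
$-39600 - \left(- \frac{12332}{r{\left(-140,\left(-1 - 4\right) \left(-1\right) \right)}} + \frac{A}{\left(68781 - 18433\right) - 43186}\right) = -39600 - \left(- \frac{12332}{\left(-140\right) \left(-1 - 4\right) \left(-1\right)} + \frac{121089}{\left(68781 - 18433\right) - 43186}\right) = -39600 - \left(- \frac{12332}{\left(-140\right) \left(\left(-5\right) \left(-1\right)\right)} + \frac{121089}{50348 - 43186}\right) = -39600 - \left(- \frac{12332}{\left(-140\right) 5} + \frac{121089}{7162}\right) = -39600 - \left(- \frac{12332}{-700} + 121089 \cdot \frac{1}{7162}\right) = -39600 - \left(\left(-12332\right) \left(- \frac{1}{700}\right) + \frac{121089}{7162}\right) = -39600 - \left(\frac{3083}{175} + \frac{121089}{7162}\right) = -39600 - \frac{43271021}{1253350} = - \frac{49675931021}{1253350}$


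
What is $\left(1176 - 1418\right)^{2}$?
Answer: $58564$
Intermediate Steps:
$\left(1176 - 1418\right)^{2} = \left(-242\right)^{2} = 58564$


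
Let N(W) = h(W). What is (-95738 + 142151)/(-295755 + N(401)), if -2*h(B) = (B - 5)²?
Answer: -15471/124721 ≈ -0.12404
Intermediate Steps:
h(B) = -(-5 + B)²/2 (h(B) = -(B - 5)²/2 = -(-5 + B)²/2)
N(W) = -(-5 + W)²/2
(-95738 + 142151)/(-295755 + N(401)) = (-95738 + 142151)/(-295755 - (-5 + 401)²/2) = 46413/(-295755 - ½*396²) = 46413/(-295755 - ½*156816) = 46413/(-295755 - 78408) = 46413/(-374163) = 46413*(-1/374163) = -15471/124721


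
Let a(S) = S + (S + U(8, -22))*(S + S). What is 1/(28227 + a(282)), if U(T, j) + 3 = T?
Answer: 1/190377 ≈ 5.2527e-6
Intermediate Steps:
U(T, j) = -3 + T
a(S) = S + 2*S*(5 + S) (a(S) = S + (S + (-3 + 8))*(S + S) = S + (S + 5)*(2*S) = S + (5 + S)*(2*S) = S + 2*S*(5 + S))
1/(28227 + a(282)) = 1/(28227 + 282*(11 + 2*282)) = 1/(28227 + 282*(11 + 564)) = 1/(28227 + 282*575) = 1/(28227 + 162150) = 1/190377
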